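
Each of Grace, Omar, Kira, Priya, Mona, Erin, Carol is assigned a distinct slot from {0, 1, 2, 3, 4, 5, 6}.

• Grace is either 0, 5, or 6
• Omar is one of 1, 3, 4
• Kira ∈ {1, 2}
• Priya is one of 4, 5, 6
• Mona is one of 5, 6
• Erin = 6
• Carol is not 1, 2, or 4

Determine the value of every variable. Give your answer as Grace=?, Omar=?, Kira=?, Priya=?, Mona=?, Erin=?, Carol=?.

Erin must be 6 (only option left). Eliminate 6 elsewhere: Grace, Priya, Mona, Carol.
That leaves Mona = 5. So Grace, Priya, Carol can't be 5.
Grace has just one choice, so Grace = 0. Strike 0 from Carol.
Priya's domain is down to {4}, so Priya = 4. So Omar can't be 4.
Carol has just one choice, so Carol = 3. Remove 3 from Omar.
Omar must be 1 (only option left). So Kira can't be 1.
That leaves Kira = 2.

Grace=0, Omar=1, Kira=2, Priya=4, Mona=5, Erin=6, Carol=3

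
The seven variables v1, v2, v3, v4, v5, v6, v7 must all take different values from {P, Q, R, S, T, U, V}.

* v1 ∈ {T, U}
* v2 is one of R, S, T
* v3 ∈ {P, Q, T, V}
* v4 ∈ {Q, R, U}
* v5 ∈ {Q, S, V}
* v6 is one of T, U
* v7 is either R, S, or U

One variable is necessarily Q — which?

v4

The 7 variables draw from only 7 values {P, Q, R, S, T, U, V}, so each is used; only v3 can be P, hence v3 = P.
Among the 6 still-open variables, V fits only v5 (and all 6 values in {Q, R, S, T, U, V} must be used), so v5 = V.
The 5 still-open variables together cover exactly {Q, R, S, T, U} — 5 values for 5 variables — and Q appears only in v4's list, so v4 = Q.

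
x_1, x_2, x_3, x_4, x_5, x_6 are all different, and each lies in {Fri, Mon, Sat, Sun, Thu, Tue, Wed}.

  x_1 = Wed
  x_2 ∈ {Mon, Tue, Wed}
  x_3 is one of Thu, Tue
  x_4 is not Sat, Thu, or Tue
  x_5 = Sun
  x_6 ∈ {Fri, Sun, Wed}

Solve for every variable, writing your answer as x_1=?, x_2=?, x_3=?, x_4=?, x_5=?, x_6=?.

x_1=Wed, x_2=Tue, x_3=Thu, x_4=Mon, x_5=Sun, x_6=Fri

x_1 has just one choice, so x_1 = Wed. Eliminate Wed elsewhere: x_2, x_4, x_6.
x_5's domain is down to {Sun}, so x_5 = Sun. Eliminate Sun elsewhere: x_4, x_6.
x_6's domain is down to {Fri}, so x_6 = Fri. Strike Fri from x_4.
x_4's domain is down to {Mon}, so x_4 = Mon. Strike Mon from x_2.
x_2's domain is down to {Tue}, so x_2 = Tue. Strike Tue from x_3.
x_3's domain is down to {Thu}, so x_3 = Thu.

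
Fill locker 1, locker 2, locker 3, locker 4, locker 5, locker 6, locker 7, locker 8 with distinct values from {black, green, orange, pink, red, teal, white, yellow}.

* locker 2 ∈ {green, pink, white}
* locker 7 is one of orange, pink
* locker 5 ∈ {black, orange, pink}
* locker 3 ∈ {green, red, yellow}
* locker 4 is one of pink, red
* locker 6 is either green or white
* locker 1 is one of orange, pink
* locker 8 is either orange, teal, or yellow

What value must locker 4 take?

Among the 8 variables, black fits only locker 5 (and all 8 values in {black, green, orange, pink, red, teal, white, yellow} must be used), so locker 5 = black.
The 7 still-open variables together cover exactly {green, orange, pink, red, teal, white, yellow} — 7 values for 7 variables — and teal appears only in locker 8's list, so locker 8 = teal.
The 6 still-open variables together cover exactly {green, orange, pink, red, white, yellow} — 6 values for 6 variables — and yellow appears only in locker 3's list, so locker 3 = yellow.
Among the 5 still-open variables, red fits only locker 4 (and all 5 values in {green, orange, pink, red, white} must be used), so locker 4 = red.

red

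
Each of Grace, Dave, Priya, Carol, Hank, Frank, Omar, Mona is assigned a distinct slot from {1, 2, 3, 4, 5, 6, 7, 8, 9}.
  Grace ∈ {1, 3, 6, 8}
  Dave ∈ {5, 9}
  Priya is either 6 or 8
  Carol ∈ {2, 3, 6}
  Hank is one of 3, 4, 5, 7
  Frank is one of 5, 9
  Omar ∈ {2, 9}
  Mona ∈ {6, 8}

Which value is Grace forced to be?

Dave and Frank between them cover only {5, 9} — a naked pair. Remove those values from Hank, Omar.
That leaves Omar = 2. So Carol can't be 2.
Priya and Mona between them cover only {6, 8} — a naked pair. Remove those values from Grace, Carol.
Carol's domain is down to {3}, so Carol = 3. Eliminate 3 elsewhere: Grace, Hank.
So Grace = 1.

1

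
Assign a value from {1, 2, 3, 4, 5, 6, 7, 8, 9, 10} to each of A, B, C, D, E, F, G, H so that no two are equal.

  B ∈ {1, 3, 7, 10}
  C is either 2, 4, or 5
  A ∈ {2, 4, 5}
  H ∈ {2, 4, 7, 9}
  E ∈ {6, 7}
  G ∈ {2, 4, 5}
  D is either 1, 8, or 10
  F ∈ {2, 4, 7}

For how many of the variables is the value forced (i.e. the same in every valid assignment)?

3

A, C, G between them cover only {2, 4, 5} — a naked triple. Remove those values from F, H.
F has just one choice, so F = 7. So B, E, H can't be 7.
H must be 9 (only option left).
E must be 6 (only option left).
Determined: E=6, F=7, H=9. The other variables each still have more than one consistent value. That makes 3.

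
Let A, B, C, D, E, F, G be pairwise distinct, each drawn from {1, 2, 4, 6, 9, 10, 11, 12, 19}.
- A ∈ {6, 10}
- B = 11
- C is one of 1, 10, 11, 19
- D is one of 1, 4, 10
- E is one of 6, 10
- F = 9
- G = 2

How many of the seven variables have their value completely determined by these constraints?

B has just one choice, so B = 11. So C can't be 11.
F must be 9 (only option left).
G must be 2 (only option left).
The 2 variables A and E are confined to {6, 10}, which locks those values in; drop them from C, D.
Determined: B=11, F=9, G=2. The other variables each still have more than one consistent value. That makes 3.

3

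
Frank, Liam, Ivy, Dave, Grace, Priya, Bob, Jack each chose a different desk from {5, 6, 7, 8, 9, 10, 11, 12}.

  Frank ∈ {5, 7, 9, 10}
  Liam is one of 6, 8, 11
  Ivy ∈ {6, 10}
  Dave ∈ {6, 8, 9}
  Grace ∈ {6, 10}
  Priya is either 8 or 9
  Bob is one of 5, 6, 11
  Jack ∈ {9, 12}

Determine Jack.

The 8 variables draw from only 8 values {5, 6, 7, 8, 9, 10, 11, 12}, so each is used; only Frank can be 7, hence Frank = 7.
The 7 still-open variables together cover exactly {5, 6, 8, 9, 10, 11, 12} — 7 values for 7 variables — and 5 appears only in Bob's list, so Bob = 5.
The 6 still-open variables draw from only 6 values {6, 8, 9, 10, 11, 12}, so each is used; only Liam can be 11, hence Liam = 11.
The 5 still-open variables draw from only 5 values {6, 8, 9, 10, 12}, so each is used; only Jack can be 12, hence Jack = 12.

12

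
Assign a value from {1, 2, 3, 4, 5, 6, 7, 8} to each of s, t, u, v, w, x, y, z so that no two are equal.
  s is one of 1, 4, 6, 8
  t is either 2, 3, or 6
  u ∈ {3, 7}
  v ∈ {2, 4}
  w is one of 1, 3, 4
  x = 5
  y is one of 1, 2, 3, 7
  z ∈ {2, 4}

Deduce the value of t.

6

x has just one choice, so x = 5.
The 7 still-open variables together cover exactly {1, 2, 3, 4, 6, 7, 8} — 7 values for 7 variables — and 8 appears only in s's list, so s = 8.
The 6 still-open variables draw from only 6 values {1, 2, 3, 4, 6, 7}, so each is used; only t can be 6, hence t = 6.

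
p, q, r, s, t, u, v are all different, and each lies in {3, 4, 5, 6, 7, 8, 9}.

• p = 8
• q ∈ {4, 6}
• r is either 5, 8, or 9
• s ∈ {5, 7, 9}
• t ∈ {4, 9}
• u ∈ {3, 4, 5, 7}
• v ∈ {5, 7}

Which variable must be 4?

t

p must be 8 (only option left). Strike 8 from r.
Among the 6 still-open variables, 3 fits only u (and all 6 values in {3, 4, 5, 6, 7, 9} must be used), so u = 3.
The 5 still-open variables together cover exactly {4, 5, 6, 7, 9} — 5 values for 5 variables — and 6 appears only in q's list, so q = 6.
The 4 still-open variables together cover exactly {4, 5, 7, 9} — 4 values for 4 variables — and 4 appears only in t's list, so t = 4.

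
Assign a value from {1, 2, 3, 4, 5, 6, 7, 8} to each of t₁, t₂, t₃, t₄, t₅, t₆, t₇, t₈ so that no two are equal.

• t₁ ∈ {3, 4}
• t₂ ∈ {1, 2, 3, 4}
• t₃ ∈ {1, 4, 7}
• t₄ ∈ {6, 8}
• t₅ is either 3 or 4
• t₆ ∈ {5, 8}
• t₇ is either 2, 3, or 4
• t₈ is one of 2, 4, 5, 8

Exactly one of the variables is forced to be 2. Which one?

t₇

The 8 variables together cover exactly {1, 2, 3, 4, 5, 6, 7, 8} — 8 values for 8 variables — and 6 appears only in t₄'s list, so t₄ = 6.
The 7 still-open variables together cover exactly {1, 2, 3, 4, 5, 7, 8} — 7 values for 7 variables — and 7 appears only in t₃'s list, so t₃ = 7.
The 6 still-open variables together cover exactly {1, 2, 3, 4, 5, 8} — 6 values for 6 variables — and 1 appears only in t₂'s list, so t₂ = 1.
t₁ and t₅ between them cover only {3, 4} — a naked pair. Remove those values from t₇, t₈.
So 2 goes to t₇.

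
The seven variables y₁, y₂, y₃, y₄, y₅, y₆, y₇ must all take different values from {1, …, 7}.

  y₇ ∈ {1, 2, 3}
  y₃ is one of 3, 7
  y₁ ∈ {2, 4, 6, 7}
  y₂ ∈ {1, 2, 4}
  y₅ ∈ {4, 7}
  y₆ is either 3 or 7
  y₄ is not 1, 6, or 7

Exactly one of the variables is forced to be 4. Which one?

y₅

Among the 7 variables, 5 fits only y₄ (and all 7 values in {1, 2, 3, 4, 5, 6, 7} must be used), so y₄ = 5.
Among the 6 still-open variables, 6 fits only y₁ (and all 6 values in {1, 2, 3, 4, 6, 7} must be used), so y₁ = 6.
y₃ and y₆ between them cover only {3, 7} — a naked pair. Remove those values from y₅, y₇.
So 4 goes to y₅.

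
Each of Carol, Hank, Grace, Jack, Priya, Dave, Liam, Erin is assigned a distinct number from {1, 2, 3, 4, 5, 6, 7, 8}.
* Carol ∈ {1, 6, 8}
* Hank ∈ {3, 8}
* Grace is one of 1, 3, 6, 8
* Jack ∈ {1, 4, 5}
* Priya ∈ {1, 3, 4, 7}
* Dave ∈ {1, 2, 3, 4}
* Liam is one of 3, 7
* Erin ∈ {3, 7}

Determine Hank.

The 8 variables together cover exactly {1, 2, 3, 4, 5, 6, 7, 8} — 8 values for 8 variables — and 2 appears only in Dave's list, so Dave = 2.
The 7 still-open variables together cover exactly {1, 3, 4, 5, 6, 7, 8} — 7 values for 7 variables — and 5 appears only in Jack's list, so Jack = 5.
The 6 still-open variables draw from only 6 values {1, 3, 4, 6, 7, 8}, so each is used; only Priya can be 4, hence Priya = 4.
Liam and Erin share exactly the 2 values {3, 7}; by pigeonhole those values go to them, so strike 3, 7 from Hank, Grace.
So Hank = 8.

8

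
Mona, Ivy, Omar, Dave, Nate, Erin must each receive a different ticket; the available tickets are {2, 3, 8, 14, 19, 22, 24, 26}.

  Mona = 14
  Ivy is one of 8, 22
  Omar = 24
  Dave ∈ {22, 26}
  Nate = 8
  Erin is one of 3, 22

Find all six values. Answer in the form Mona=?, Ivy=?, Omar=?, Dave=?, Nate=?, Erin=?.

Mona=14, Ivy=22, Omar=24, Dave=26, Nate=8, Erin=3

Mona must be 14 (only option left).
That leaves Omar = 24.
Nate must be 8 (only option left). Remove 8 from Ivy.
That leaves Ivy = 22. So Dave, Erin can't be 22.
Dave has just one choice, so Dave = 26.
That leaves Erin = 3.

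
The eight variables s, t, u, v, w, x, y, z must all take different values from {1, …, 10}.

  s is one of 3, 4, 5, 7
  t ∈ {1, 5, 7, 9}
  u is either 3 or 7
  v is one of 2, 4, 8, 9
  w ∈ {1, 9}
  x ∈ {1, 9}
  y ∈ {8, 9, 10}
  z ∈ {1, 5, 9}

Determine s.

w and x between them cover only {1, 9} — a naked pair. Remove those values from t, v, y, z.
z has just one choice, so z = 5. So s, t can't be 5.
t has just one choice, so t = 7. Strike 7 from s, u.
u must be 3 (only option left). Strike 3 from s.
So s = 4.

4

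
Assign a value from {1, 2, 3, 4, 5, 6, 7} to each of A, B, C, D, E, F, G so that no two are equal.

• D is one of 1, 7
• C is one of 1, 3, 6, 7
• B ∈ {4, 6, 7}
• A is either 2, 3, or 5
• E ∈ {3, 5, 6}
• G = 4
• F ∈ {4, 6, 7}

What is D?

1

G has just one choice, so G = 4. Remove 4 from B, F.
Among the 6 still-open variables, 2 fits only A (and all 6 values in {1, 2, 3, 5, 6, 7} must be used), so A = 2.
The 5 still-open variables together cover exactly {1, 3, 5, 6, 7} — 5 values for 5 variables — and 5 appears only in E's list, so E = 5.
Among the 4 still-open variables, 3 fits only C (and all 4 values in {1, 3, 6, 7} must be used), so C = 3.
Among the 3 still-open variables, 1 fits only D (and all 3 values in {1, 6, 7} must be used), so D = 1.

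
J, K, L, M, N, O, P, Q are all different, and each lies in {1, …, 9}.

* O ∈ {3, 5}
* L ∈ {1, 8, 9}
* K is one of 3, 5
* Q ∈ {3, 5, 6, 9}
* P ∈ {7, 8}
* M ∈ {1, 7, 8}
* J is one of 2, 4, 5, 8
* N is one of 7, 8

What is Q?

The 2 variables K and O are confined to {3, 5}, which locks those values in; drop them from J, Q.
N and P share exactly the 2 values {7, 8}; by pigeonhole those values go to them, so strike 7, 8 from J, L, M.
That leaves M = 1. So L can't be 1.
That leaves L = 9. So Q can't be 9.
So Q = 6.

6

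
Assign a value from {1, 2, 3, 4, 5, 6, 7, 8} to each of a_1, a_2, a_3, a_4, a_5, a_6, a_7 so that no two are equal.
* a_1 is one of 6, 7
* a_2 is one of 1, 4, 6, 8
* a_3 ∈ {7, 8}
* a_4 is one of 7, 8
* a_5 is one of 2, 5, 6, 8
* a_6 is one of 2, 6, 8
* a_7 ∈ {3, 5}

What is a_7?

3

a_3 and a_4 between them cover only {7, 8} — a naked pair. Remove those values from a_1, a_2, a_5, a_6.
a_1 must be 6 (only option left). Strike 6 from a_2, a_5, a_6.
a_6's domain is down to {2}, so a_6 = 2. Remove 2 from a_5.
a_5 must be 5 (only option left). So a_7 can't be 5.
So a_7 = 3.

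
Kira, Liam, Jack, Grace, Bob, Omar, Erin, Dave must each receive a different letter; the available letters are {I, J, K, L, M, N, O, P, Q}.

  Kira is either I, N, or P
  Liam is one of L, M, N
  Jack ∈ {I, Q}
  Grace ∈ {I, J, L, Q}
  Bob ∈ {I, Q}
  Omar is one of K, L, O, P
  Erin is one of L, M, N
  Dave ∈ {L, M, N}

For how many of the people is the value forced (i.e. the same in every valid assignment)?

Jack and Bob share exactly the 2 values {I, Q}; by pigeonhole those values go to them, so strike I, Q from Kira, Grace.
Liam, Erin, Dave between them cover only {L, M, N} — a naked triple. Remove those values from Kira, Grace, Omar.
That leaves Kira = P. So Omar can't be P.
Grace's domain is down to {J}, so Grace = J.
Determined: Kira=P, Grace=J. The other people each still have more than one consistent value. That makes 2.

2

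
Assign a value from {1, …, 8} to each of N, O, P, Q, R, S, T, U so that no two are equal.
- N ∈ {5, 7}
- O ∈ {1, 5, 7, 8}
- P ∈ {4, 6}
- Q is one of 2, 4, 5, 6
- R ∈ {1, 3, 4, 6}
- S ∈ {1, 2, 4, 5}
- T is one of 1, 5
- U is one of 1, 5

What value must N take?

7

The 8 variables together cover exactly {1, 2, 3, 4, 5, 6, 7, 8} — 8 values for 8 variables — and 3 appears only in R's list, so R = 3.
The 7 still-open variables draw from only 7 values {1, 2, 4, 5, 6, 7, 8}, so each is used; only O can be 8, hence O = 8.
The 6 still-open variables draw from only 6 values {1, 2, 4, 5, 6, 7}, so each is used; only N can be 7, hence N = 7.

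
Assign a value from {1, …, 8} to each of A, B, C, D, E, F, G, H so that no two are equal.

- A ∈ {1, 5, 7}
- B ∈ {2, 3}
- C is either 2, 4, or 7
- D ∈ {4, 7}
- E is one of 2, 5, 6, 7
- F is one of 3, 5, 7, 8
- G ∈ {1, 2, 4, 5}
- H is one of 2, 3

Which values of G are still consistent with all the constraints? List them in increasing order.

1, 5

The 8 variables together cover exactly {1, 2, 3, 4, 5, 6, 7, 8} — 8 values for 8 variables — and 6 appears only in E's list, so E = 6.
Among the 7 still-open variables, 8 fits only F (and all 7 values in {1, 2, 3, 4, 5, 7, 8} must be used), so F = 8.
B and H between them cover only {2, 3} — a naked pair. Remove those values from C, G.
C and D share exactly the 2 values {4, 7}; by pigeonhole those values go to them, so strike 4, 7 from A, G.
No further eliminations apply; G can still be any of 1, 5.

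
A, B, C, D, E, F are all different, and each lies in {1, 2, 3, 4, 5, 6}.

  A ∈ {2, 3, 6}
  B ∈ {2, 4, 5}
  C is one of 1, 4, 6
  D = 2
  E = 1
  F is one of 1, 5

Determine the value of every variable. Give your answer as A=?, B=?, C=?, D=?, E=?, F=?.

A=3, B=4, C=6, D=2, E=1, F=5

D's domain is down to {2}, so D = 2. Strike 2 from A, B.
E's domain is down to {1}, so E = 1. Eliminate 1 elsewhere: C, F.
F has just one choice, so F = 5. So B can't be 5.
B's domain is down to {4}, so B = 4. Strike 4 from C.
C's domain is down to {6}, so C = 6. So A can't be 6.
A has just one choice, so A = 3.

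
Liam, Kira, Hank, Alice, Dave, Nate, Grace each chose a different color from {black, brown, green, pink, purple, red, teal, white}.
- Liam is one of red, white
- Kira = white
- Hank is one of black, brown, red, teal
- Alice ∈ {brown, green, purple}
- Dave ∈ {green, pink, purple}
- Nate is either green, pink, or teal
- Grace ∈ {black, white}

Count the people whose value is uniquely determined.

Kira's domain is down to {white}, so Kira = white. Strike white from Liam, Grace.
Grace must be black (only option left). Strike black from Hank.
Liam must be red (only option left). Eliminate red elsewhere: Hank.
Determined: Liam=red, Kira=white, Grace=black. The other people each still have more than one consistent value. That makes 3.

3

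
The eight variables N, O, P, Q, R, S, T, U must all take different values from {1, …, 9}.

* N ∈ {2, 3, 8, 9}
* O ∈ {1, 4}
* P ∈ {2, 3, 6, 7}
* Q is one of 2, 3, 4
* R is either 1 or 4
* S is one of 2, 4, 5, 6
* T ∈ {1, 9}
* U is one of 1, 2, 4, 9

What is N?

The 2 variables O and R are confined to {1, 4}, which locks those values in; drop them from Q, S, T, U.
T must be 9 (only option left). So N, U can't be 9.
U must be 2 (only option left). Eliminate 2 elsewhere: N, P, Q, S.
Q's domain is down to {3}, so Q = 3. Eliminate 3 elsewhere: N, P.
So N = 8.

8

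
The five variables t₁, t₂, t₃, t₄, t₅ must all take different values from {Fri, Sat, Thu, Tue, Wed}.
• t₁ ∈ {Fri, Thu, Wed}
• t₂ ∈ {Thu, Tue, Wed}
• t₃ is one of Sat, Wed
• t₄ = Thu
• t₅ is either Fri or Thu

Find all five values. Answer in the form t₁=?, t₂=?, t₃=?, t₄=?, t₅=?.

t₄ has just one choice, so t₄ = Thu. Eliminate Thu elsewhere: t₁, t₂, t₅.
t₅ has just one choice, so t₅ = Fri. Remove Fri from t₁.
That leaves t₁ = Wed. Remove Wed from t₂, t₃.
t₂ has just one choice, so t₂ = Tue.
That leaves t₃ = Sat.

t₁=Wed, t₂=Tue, t₃=Sat, t₄=Thu, t₅=Fri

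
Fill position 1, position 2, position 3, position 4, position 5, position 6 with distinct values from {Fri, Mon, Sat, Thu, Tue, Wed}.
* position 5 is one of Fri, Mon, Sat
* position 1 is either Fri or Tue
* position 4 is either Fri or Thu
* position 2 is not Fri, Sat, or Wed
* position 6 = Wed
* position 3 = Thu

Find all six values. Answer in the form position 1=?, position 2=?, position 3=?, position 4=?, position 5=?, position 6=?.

position 3's domain is down to {Thu}, so position 3 = Thu. Remove Thu from position 2, position 4.
position 4 must be Fri (only option left). Strike Fri from position 1, position 5.
position 6's domain is down to {Wed}, so position 6 = Wed.
position 1 has just one choice, so position 1 = Tue. So position 2 can't be Tue.
position 2 has just one choice, so position 2 = Mon. Remove Mon from position 5.
That leaves position 5 = Sat.

position 1=Tue, position 2=Mon, position 3=Thu, position 4=Fri, position 5=Sat, position 6=Wed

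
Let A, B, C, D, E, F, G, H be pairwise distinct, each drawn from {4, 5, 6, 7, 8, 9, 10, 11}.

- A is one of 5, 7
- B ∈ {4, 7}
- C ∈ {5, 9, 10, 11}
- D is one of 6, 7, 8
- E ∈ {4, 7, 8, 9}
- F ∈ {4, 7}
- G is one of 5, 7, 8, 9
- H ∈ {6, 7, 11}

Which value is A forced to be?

The 8 variables together cover exactly {4, 5, 6, 7, 8, 9, 10, 11} — 8 values for 8 variables — and 10 appears only in C's list, so C = 10.
The 7 still-open variables together cover exactly {4, 5, 6, 7, 8, 9, 11} — 7 values for 7 variables — and 11 appears only in H's list, so H = 11.
Among the 6 still-open variables, 6 fits only D (and all 6 values in {4, 5, 6, 7, 8, 9} must be used), so D = 6.
The 2 variables B and F are confined to {4, 7}, which locks those values in; drop them from A, E, G.
So A = 5.

5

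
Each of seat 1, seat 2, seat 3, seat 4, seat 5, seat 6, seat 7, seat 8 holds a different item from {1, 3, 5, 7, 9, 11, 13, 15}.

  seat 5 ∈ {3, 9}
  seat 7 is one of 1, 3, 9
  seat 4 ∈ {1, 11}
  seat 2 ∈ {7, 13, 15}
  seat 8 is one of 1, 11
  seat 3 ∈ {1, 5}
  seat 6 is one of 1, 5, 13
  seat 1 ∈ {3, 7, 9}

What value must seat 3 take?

Among the 8 variables, 15 fits only seat 2 (and all 8 values in {1, 3, 5, 7, 9, 11, 13, 15} must be used), so seat 2 = 15.
The 7 still-open variables draw from only 7 values {1, 3, 5, 7, 9, 11, 13}, so each is used; only seat 1 can be 7, hence seat 1 = 7.
The 6 still-open variables together cover exactly {1, 3, 5, 9, 11, 13} — 6 values for 6 variables — and 13 appears only in seat 6's list, so seat 6 = 13.
Among the 5 still-open variables, 5 fits only seat 3 (and all 5 values in {1, 3, 5, 9, 11} must be used), so seat 3 = 5.

5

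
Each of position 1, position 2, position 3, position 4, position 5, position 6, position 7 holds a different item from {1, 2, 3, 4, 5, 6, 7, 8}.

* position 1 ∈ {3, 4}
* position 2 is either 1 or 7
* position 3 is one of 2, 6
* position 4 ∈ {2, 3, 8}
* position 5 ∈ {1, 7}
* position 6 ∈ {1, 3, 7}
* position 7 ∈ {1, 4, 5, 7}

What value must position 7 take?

5

position 2 and position 5 between them cover only {1, 7} — a naked pair. Remove those values from position 6, position 7.
position 6's domain is down to {3}, so position 6 = 3. Strike 3 from position 1, position 4.
That leaves position 1 = 4. Remove 4 from position 7.
So position 7 = 5.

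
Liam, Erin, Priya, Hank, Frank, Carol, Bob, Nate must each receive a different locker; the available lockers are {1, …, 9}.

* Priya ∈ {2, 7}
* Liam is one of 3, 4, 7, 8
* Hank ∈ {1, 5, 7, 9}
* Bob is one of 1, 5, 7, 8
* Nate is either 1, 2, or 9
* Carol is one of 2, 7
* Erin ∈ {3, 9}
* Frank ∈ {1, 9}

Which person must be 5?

Hank

Among the 8 variables, 4 fits only Liam (and all 8 values in {1, 2, 3, 4, 5, 7, 8, 9} must be used), so Liam = 4.
The 7 still-open variables together cover exactly {1, 2, 3, 5, 7, 8, 9} — 7 values for 7 variables — and 3 appears only in Erin's list, so Erin = 3.
The 6 still-open variables draw from only 6 values {1, 2, 5, 7, 8, 9}, so each is used; only Bob can be 8, hence Bob = 8.
Among the 5 still-open variables, 5 fits only Hank (and all 5 values in {1, 2, 5, 7, 9} must be used), so Hank = 5.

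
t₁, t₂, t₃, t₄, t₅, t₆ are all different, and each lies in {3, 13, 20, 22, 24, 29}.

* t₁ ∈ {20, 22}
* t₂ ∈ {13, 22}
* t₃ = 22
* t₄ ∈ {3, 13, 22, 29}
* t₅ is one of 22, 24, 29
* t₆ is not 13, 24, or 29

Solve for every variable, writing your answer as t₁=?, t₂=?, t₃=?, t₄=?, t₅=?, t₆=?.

t₃ must be 22 (only option left). Strike 22 from t₁, t₂, t₄, t₅, t₆.
t₁'s domain is down to {20}, so t₁ = 20. Strike 20 from t₆.
That leaves t₂ = 13. So t₄ can't be 13.
t₆'s domain is down to {3}, so t₆ = 3. Strike 3 from t₄.
t₄ must be 29 (only option left). Eliminate 29 elsewhere: t₅.
t₅ must be 24 (only option left).

t₁=20, t₂=13, t₃=22, t₄=29, t₅=24, t₆=3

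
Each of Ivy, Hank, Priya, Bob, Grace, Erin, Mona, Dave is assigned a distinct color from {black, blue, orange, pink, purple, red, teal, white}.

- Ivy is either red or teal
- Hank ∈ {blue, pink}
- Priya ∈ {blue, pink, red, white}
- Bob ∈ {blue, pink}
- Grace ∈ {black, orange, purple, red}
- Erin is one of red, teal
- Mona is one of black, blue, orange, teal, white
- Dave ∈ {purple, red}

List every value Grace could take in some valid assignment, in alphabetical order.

black, orange

Ivy and Erin share exactly the 2 values {red, teal}; by pigeonhole those values go to them, so strike red, teal from Priya, Grace, Mona, Dave.
Dave's domain is down to {purple}, so Dave = purple. Eliminate purple elsewhere: Grace.
Hank and Bob between them cover only {blue, pink} — a naked pair. Remove those values from Priya, Mona.
Priya has just one choice, so Priya = white. Remove white from Mona.
No further eliminations apply; Grace can still be any of black, orange.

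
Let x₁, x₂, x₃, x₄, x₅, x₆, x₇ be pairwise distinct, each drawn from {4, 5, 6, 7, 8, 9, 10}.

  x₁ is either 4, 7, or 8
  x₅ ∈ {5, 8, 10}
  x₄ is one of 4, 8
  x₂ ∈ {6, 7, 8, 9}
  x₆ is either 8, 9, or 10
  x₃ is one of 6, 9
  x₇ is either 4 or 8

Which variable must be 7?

x₁

The 7 variables together cover exactly {4, 5, 6, 7, 8, 9, 10} — 7 values for 7 variables — and 5 appears only in x₅'s list, so x₅ = 5.
The 6 still-open variables together cover exactly {4, 6, 7, 8, 9, 10} — 6 values for 6 variables — and 10 appears only in x₆'s list, so x₆ = 10.
x₄ and x₇ between them cover only {4, 8} — a naked pair. Remove those values from x₁, x₂.
So 7 goes to x₁.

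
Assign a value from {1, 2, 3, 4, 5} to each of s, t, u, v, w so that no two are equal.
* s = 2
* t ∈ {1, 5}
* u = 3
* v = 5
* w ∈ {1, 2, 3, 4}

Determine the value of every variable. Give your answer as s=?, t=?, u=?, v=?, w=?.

s=2, t=1, u=3, v=5, w=4

s must be 2 (only option left). Eliminate 2 elsewhere: w.
u's domain is down to {3}, so u = 3. Strike 3 from w.
v's domain is down to {5}, so v = 5. Strike 5 from t.
t has just one choice, so t = 1. Strike 1 from w.
w has just one choice, so w = 4.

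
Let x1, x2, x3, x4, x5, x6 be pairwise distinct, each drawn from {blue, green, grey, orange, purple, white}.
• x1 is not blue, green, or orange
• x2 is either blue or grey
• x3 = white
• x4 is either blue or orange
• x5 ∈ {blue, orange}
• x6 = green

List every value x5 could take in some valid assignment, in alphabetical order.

blue, orange

x3 must be white (only option left). So x1 can't be white.
x6 has just one choice, so x6 = green.
The 4 still-open variables together cover exactly {blue, grey, orange, purple} — 4 values for 4 variables — and purple appears only in x1's list, so x1 = purple.
Among the 3 still-open variables, grey fits only x2 (and all 3 values in {blue, grey, orange} must be used), so x2 = grey.
No further eliminations apply; x5 can still be any of blue, orange.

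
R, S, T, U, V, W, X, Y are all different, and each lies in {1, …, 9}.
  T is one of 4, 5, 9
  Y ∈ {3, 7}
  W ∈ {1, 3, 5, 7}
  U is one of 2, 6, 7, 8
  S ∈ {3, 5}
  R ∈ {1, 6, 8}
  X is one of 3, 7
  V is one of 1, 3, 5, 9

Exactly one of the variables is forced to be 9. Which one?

X and Y share exactly the 2 values {3, 7}; by pigeonhole those values go to them, so strike 3, 7 from S, U, V, W.
S has just one choice, so S = 5. Strike 5 from T, V, W.
W's domain is down to {1}, so W = 1. Eliminate 1 elsewhere: R, V.
So 9 goes to V.

V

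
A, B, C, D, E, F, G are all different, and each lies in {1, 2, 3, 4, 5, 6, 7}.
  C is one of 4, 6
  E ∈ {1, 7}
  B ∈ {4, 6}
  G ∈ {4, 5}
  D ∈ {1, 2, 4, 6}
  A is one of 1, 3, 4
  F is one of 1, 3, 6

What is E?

7

Among the 7 variables, 2 fits only D (and all 7 values in {1, 2, 3, 4, 5, 6, 7} must be used), so D = 2.
The 6 still-open variables draw from only 6 values {1, 3, 4, 5, 6, 7}, so each is used; only G can be 5, hence G = 5.
The 5 still-open variables draw from only 5 values {1, 3, 4, 6, 7}, so each is used; only E can be 7, hence E = 7.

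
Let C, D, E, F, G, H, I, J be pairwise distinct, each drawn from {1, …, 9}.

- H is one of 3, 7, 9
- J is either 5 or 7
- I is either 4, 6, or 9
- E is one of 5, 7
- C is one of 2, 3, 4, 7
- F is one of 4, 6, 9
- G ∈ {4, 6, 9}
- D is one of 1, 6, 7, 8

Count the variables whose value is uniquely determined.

E and J between them cover only {5, 7} — a naked pair. Remove those values from C, D, H.
F, G, I share exactly the 3 values {4, 6, 9}; by pigeonhole those values go to them, so strike 4, 6, 9 from C, D, H.
H has just one choice, so H = 3. Remove 3 from C.
C's domain is down to {2}, so C = 2.
Determined: C=2, H=3. The other variables each still have more than one consistent value. That makes 2.

2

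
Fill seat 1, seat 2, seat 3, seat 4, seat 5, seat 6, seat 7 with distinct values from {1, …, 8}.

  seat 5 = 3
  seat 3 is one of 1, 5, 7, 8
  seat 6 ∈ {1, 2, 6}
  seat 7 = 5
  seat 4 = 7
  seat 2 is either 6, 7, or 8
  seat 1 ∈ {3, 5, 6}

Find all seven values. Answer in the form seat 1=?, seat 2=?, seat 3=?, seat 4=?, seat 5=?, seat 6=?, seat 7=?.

seat 4's domain is down to {7}, so seat 4 = 7. Remove 7 from seat 2, seat 3.
seat 5 must be 3 (only option left). Eliminate 3 elsewhere: seat 1.
seat 7 has just one choice, so seat 7 = 5. Eliminate 5 elsewhere: seat 1, seat 3.
seat 1's domain is down to {6}, so seat 1 = 6. So seat 2, seat 6 can't be 6.
seat 2's domain is down to {8}, so seat 2 = 8. Eliminate 8 elsewhere: seat 3.
seat 3's domain is down to {1}, so seat 3 = 1. Remove 1 from seat 6.
seat 6 has just one choice, so seat 6 = 2.

seat 1=6, seat 2=8, seat 3=1, seat 4=7, seat 5=3, seat 6=2, seat 7=5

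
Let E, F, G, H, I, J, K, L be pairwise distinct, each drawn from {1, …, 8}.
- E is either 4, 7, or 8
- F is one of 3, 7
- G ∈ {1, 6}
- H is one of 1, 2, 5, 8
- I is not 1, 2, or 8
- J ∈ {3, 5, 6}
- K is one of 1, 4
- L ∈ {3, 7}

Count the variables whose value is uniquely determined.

2

The 8 variables draw from only 8 values {1, 2, 3, 4, 5, 6, 7, 8}, so each is used; only H can be 2, hence H = 2.
Among the 7 still-open variables, 8 fits only E (and all 7 values in {1, 3, 4, 5, 6, 7, 8} must be used), so E = 8.
F and L between them cover only {3, 7} — a naked pair. Remove those values from I, J.
Determined: E=8, H=2. The other variables each still have more than one consistent value. That makes 2.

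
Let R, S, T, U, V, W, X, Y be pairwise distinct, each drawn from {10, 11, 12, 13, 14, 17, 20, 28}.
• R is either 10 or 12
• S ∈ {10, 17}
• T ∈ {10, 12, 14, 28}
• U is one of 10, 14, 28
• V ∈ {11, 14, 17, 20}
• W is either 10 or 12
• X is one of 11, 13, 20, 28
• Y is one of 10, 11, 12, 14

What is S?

The 8 variables together cover exactly {10, 11, 12, 13, 14, 17, 20, 28} — 8 values for 8 variables — and 13 appears only in X's list, so X = 13.
The 7 still-open variables together cover exactly {10, 11, 12, 14, 17, 20, 28} — 7 values for 7 variables — and 20 appears only in V's list, so V = 20.
The 6 still-open variables draw from only 6 values {10, 11, 12, 14, 17, 28}, so each is used; only Y can be 11, hence Y = 11.
Among the 5 still-open variables, 17 fits only S (and all 5 values in {10, 12, 14, 17, 28} must be used), so S = 17.

17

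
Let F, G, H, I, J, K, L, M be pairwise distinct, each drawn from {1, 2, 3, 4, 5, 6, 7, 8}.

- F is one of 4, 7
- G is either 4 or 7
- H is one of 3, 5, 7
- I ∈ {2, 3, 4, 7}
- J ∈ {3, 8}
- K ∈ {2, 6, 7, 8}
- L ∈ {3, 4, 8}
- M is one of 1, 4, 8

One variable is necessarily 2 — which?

I

Among the 8 variables, 1 fits only M (and all 8 values in {1, 2, 3, 4, 5, 6, 7, 8} must be used), so M = 1.
The 7 still-open variables draw from only 7 values {2, 3, 4, 5, 6, 7, 8}, so each is used; only H can be 5, hence H = 5.
Among the 6 still-open variables, 6 fits only K (and all 6 values in {2, 3, 4, 6, 7, 8} must be used), so K = 6.
The 5 still-open variables draw from only 5 values {2, 3, 4, 7, 8}, so each is used; only I can be 2, hence I = 2.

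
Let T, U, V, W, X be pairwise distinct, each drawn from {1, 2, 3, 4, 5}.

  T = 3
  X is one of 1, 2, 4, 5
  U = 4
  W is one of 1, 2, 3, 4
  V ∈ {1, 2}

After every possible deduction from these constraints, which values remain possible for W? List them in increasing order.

1, 2

T has just one choice, so T = 3. Eliminate 3 elsewhere: W.
U has just one choice, so U = 4. Eliminate 4 elsewhere: W, X.
The 3 still-open variables draw from only 3 values {1, 2, 5}, so each is used; only X can be 5, hence X = 5.
No further eliminations apply; W can still be any of 1, 2.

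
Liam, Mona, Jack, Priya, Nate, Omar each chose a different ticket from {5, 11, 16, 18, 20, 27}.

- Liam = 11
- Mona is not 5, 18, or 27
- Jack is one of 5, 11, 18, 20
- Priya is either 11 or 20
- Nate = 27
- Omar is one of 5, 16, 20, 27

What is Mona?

Liam has just one choice, so Liam = 11. Strike 11 from Mona, Jack, Priya.
That leaves Priya = 20. Strike 20 from Mona, Jack, Omar.
So Mona = 16.

16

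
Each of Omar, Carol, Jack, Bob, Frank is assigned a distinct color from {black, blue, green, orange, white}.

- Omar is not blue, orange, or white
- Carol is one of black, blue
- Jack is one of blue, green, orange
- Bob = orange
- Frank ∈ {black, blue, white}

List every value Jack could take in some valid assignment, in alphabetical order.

Bob's domain is down to {orange}, so Bob = orange. Strike orange from Jack.
Among the 4 still-open variables, white fits only Frank (and all 4 values in {black, blue, green, white} must be used), so Frank = white.
No further eliminations apply; Jack can still be any of blue, green.

blue, green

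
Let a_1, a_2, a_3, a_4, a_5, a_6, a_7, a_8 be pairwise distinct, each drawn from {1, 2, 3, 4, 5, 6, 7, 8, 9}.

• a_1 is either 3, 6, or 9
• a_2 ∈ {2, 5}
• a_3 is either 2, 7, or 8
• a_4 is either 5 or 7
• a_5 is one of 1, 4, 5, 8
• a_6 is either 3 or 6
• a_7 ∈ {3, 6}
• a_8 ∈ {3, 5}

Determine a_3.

8

The 2 variables a_6 and a_7 are confined to {3, 6}, which locks those values in; drop them from a_1, a_8.
a_1's domain is down to {9}, so a_1 = 9.
a_8's domain is down to {5}, so a_8 = 5. Strike 5 from a_2, a_4, a_5.
That leaves a_2 = 2. Eliminate 2 elsewhere: a_3.
a_4 must be 7 (only option left). So a_3 can't be 7.
So a_3 = 8.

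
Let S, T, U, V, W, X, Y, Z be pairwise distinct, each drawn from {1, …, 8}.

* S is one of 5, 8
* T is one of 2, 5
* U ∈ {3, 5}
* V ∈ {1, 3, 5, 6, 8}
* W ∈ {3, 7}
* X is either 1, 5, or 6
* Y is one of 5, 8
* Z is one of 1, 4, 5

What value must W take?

Among the 8 variables, 2 fits only T (and all 8 values in {1, 2, 3, 4, 5, 6, 7, 8} must be used), so T = 2.
Among the 7 still-open variables, 4 fits only Z (and all 7 values in {1, 3, 4, 5, 6, 7, 8} must be used), so Z = 4.
The 6 still-open variables together cover exactly {1, 3, 5, 6, 7, 8} — 6 values for 6 variables — and 7 appears only in W's list, so W = 7.

7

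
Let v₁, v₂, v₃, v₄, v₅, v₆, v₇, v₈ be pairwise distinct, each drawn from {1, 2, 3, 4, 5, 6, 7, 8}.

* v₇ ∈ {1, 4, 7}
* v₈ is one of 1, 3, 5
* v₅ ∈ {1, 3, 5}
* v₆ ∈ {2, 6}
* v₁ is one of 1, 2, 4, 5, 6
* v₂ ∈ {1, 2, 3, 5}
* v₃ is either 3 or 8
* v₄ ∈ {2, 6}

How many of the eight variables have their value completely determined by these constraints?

The 8 variables together cover exactly {1, 2, 3, 4, 5, 6, 7, 8} — 8 values for 8 variables — and 7 appears only in v₇'s list, so v₇ = 7.
Among the 7 still-open variables, 4 fits only v₁ (and all 7 values in {1, 2, 3, 4, 5, 6, 8} must be used), so v₁ = 4.
The 6 still-open variables draw from only 6 values {1, 2, 3, 5, 6, 8}, so each is used; only v₃ can be 8, hence v₃ = 8.
v₄ and v₆ share exactly the 2 values {2, 6}; by pigeonhole those values go to them, so strike 2, 6 from v₂.
Determined: v₁=4, v₃=8, v₇=7. The other variables each still have more than one consistent value. That makes 3.

3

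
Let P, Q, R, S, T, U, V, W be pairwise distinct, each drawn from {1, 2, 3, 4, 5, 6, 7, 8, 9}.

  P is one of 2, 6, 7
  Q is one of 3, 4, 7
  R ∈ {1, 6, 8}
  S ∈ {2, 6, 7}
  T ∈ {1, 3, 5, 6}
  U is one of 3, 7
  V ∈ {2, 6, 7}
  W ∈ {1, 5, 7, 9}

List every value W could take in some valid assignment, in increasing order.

P, S, V share exactly the 3 values {2, 6, 7}; by pigeonhole those values go to them, so strike 2, 6, 7 from Q, R, T, U, W.
U has just one choice, so U = 3. Remove 3 from Q, T.
Q has just one choice, so Q = 4.
No further eliminations apply; W can still be any of 1, 5, 9.

1, 5, 9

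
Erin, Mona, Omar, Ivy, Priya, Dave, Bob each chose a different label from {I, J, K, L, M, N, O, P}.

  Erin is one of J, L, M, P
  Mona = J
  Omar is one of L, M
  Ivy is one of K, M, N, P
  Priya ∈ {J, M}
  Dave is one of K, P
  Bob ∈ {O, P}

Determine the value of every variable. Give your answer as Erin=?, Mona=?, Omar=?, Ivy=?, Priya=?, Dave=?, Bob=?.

Erin=P, Mona=J, Omar=L, Ivy=N, Priya=M, Dave=K, Bob=O

Mona must be J (only option left). Remove J from Erin, Priya.
Priya has just one choice, so Priya = M. Strike M from Erin, Omar, Ivy.
That leaves Omar = L. Strike L from Erin.
Erin's domain is down to {P}, so Erin = P. Eliminate P elsewhere: Ivy, Dave, Bob.
Dave has just one choice, so Dave = K. Remove K from Ivy.
Bob's domain is down to {O}, so Bob = O.
Ivy's domain is down to {N}, so Ivy = N.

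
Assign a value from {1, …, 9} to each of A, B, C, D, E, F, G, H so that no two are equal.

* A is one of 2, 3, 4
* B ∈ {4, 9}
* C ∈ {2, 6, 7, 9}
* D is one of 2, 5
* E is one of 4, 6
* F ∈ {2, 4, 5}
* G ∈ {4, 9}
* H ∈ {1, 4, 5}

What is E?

Among the 8 variables, 1 fits only H (and all 8 values in {1, 2, 3, 4, 5, 6, 7, 9} must be used), so H = 1.
Among the 7 still-open variables, 3 fits only A (and all 7 values in {2, 3, 4, 5, 6, 7, 9} must be used), so A = 3.
The 6 still-open variables together cover exactly {2, 4, 5, 6, 7, 9} — 6 values for 6 variables — and 7 appears only in C's list, so C = 7.
Among the 5 still-open variables, 6 fits only E (and all 5 values in {2, 4, 5, 6, 9} must be used), so E = 6.

6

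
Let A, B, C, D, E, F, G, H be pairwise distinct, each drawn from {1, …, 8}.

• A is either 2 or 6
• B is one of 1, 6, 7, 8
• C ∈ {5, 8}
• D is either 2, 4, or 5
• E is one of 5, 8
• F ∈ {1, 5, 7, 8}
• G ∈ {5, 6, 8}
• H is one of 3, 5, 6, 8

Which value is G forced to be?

6

The 8 variables together cover exactly {1, 2, 3, 4, 5, 6, 7, 8} — 8 values for 8 variables — and 3 appears only in H's list, so H = 3.
The 7 still-open variables draw from only 7 values {1, 2, 4, 5, 6, 7, 8}, so each is used; only D can be 4, hence D = 4.
The 6 still-open variables together cover exactly {1, 2, 5, 6, 7, 8} — 6 values for 6 variables — and 2 appears only in A's list, so A = 2.
The 2 variables C and E are confined to {5, 8}, which locks those values in; drop them from B, F, G.
So G = 6.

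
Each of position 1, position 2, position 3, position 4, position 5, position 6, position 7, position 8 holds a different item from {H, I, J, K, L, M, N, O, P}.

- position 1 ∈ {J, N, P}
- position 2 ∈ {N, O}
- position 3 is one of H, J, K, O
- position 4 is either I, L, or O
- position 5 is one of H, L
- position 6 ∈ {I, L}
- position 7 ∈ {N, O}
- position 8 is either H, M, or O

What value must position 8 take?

position 2 and position 7 share exactly the 2 values {N, O}; by pigeonhole those values go to them, so strike N, O from position 1, position 3, position 4, position 8.
The 2 variables position 4 and position 6 are confined to {I, L}, which locks those values in; drop them from position 5.
position 5 has just one choice, so position 5 = H. So position 3, position 8 can't be H.
So position 8 = M.

M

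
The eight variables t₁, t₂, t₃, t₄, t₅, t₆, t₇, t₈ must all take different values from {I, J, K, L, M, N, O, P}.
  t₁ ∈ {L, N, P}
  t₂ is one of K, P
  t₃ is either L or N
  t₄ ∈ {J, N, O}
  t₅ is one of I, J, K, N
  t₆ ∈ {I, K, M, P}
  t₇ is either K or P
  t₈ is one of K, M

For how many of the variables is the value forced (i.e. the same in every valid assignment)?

Among the 8 variables, O fits only t₄ (and all 8 values in {I, J, K, L, M, N, O, P} must be used), so t₄ = O.
Among the 7 still-open variables, J fits only t₅ (and all 7 values in {I, J, K, L, M, N, P} must be used), so t₅ = J.
Among the 6 still-open variables, I fits only t₆ (and all 6 values in {I, K, L, M, N, P} must be used), so t₆ = I.
The 5 still-open variables together cover exactly {K, L, M, N, P} — 5 values for 5 variables — and M appears only in t₈'s list, so t₈ = M.
t₂ and t₇ between them cover only {K, P} — a naked pair. Remove those values from t₁.
Determined: t₄=O, t₅=J, t₆=I, t₈=M. The other variables each still have more than one consistent value. That makes 4.

4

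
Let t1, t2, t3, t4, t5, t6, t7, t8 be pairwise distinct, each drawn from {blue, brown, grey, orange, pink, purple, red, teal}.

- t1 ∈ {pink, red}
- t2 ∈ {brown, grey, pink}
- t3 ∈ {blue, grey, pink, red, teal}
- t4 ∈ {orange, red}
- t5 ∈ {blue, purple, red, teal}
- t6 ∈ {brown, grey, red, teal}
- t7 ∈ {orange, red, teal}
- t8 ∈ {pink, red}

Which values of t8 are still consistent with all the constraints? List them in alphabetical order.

pink, red

The 8 variables together cover exactly {blue, brown, grey, orange, pink, purple, red, teal} — 8 values for 8 variables — and purple appears only in t5's list, so t5 = purple.
Among the 7 still-open variables, blue fits only t3 (and all 7 values in {blue, brown, grey, orange, pink, red, teal} must be used), so t3 = blue.
The 2 variables t1 and t8 are confined to {pink, red}, which locks those values in; drop them from t2, t4, t6, t7.
That leaves t4 = orange. Strike orange from t7.
t7's domain is down to {teal}, so t7 = teal. Strike teal from t6.
No further eliminations apply; t8 can still be any of pink, red.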